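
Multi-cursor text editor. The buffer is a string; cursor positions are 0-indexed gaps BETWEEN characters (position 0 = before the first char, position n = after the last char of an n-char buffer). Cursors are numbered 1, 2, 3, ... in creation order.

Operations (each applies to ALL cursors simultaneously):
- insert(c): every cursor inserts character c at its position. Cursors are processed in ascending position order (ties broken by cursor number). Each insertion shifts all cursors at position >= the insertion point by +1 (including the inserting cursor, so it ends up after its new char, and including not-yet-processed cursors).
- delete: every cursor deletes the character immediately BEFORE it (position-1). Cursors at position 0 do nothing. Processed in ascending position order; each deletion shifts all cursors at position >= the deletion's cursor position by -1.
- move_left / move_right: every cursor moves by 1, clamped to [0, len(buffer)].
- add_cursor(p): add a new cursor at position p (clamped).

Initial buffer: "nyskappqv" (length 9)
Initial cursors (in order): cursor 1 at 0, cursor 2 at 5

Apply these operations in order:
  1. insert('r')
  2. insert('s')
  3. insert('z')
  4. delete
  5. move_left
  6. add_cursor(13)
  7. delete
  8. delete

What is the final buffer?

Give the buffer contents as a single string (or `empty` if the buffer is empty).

Answer: snyskspp

Derivation:
After op 1 (insert('r')): buffer="rnyskarppqv" (len 11), cursors c1@1 c2@7, authorship 1.....2....
After op 2 (insert('s')): buffer="rsnyskarsppqv" (len 13), cursors c1@2 c2@9, authorship 11.....22....
After op 3 (insert('z')): buffer="rsznyskarszppqv" (len 15), cursors c1@3 c2@11, authorship 111.....222....
After op 4 (delete): buffer="rsnyskarsppqv" (len 13), cursors c1@2 c2@9, authorship 11.....22....
After op 5 (move_left): buffer="rsnyskarsppqv" (len 13), cursors c1@1 c2@8, authorship 11.....22....
After op 6 (add_cursor(13)): buffer="rsnyskarsppqv" (len 13), cursors c1@1 c2@8 c3@13, authorship 11.....22....
After op 7 (delete): buffer="snyskasppq" (len 10), cursors c1@0 c2@6 c3@10, authorship 1.....2...
After op 8 (delete): buffer="snyskspp" (len 8), cursors c1@0 c2@5 c3@8, authorship 1....2..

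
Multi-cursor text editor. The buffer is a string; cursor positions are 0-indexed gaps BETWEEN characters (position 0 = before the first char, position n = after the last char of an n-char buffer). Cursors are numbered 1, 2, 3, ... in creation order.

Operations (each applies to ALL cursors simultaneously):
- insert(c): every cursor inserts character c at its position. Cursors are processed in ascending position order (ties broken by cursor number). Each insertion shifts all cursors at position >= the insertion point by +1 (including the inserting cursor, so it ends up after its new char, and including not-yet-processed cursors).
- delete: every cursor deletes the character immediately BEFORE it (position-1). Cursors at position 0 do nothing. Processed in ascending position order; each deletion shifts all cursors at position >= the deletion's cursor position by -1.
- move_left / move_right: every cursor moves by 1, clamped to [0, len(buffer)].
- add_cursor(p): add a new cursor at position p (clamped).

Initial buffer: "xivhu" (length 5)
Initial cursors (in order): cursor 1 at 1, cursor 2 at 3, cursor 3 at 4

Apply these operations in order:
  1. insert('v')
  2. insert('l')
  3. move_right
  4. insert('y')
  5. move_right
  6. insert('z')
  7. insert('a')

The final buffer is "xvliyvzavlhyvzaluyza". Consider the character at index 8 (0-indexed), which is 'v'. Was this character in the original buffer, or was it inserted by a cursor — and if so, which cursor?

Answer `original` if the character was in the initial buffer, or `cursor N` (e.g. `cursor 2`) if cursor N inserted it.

Answer: cursor 2

Derivation:
After op 1 (insert('v')): buffer="xvivvhvu" (len 8), cursors c1@2 c2@5 c3@7, authorship .1..2.3.
After op 2 (insert('l')): buffer="xvlivvlhvlu" (len 11), cursors c1@3 c2@7 c3@10, authorship .11..22.33.
After op 3 (move_right): buffer="xvlivvlhvlu" (len 11), cursors c1@4 c2@8 c3@11, authorship .11..22.33.
After op 4 (insert('y')): buffer="xvliyvvlhyvluy" (len 14), cursors c1@5 c2@10 c3@14, authorship .11.1.22.233.3
After op 5 (move_right): buffer="xvliyvvlhyvluy" (len 14), cursors c1@6 c2@11 c3@14, authorship .11.1.22.233.3
After op 6 (insert('z')): buffer="xvliyvzvlhyvzluyz" (len 17), cursors c1@7 c2@13 c3@17, authorship .11.1.122.2323.33
After op 7 (insert('a')): buffer="xvliyvzavlhyvzaluyza" (len 20), cursors c1@8 c2@15 c3@20, authorship .11.1.1122.23223.333
Authorship (.=original, N=cursor N): . 1 1 . 1 . 1 1 2 2 . 2 3 2 2 3 . 3 3 3
Index 8: author = 2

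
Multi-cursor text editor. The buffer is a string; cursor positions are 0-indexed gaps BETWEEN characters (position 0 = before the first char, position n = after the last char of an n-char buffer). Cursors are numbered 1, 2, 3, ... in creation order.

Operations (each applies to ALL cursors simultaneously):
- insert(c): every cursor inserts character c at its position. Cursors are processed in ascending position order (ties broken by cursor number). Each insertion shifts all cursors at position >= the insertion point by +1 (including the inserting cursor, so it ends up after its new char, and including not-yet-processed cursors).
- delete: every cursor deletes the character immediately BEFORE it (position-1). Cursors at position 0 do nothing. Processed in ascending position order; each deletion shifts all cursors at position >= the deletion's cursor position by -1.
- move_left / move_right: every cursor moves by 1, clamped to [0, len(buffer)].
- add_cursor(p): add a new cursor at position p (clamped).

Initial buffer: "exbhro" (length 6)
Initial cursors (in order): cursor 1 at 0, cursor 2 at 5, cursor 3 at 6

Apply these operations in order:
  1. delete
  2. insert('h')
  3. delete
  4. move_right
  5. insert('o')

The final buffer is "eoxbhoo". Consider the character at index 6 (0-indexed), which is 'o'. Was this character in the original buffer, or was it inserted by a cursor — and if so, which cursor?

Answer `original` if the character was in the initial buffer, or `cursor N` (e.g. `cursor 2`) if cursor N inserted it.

After op 1 (delete): buffer="exbh" (len 4), cursors c1@0 c2@4 c3@4, authorship ....
After op 2 (insert('h')): buffer="hexbhhh" (len 7), cursors c1@1 c2@7 c3@7, authorship 1....23
After op 3 (delete): buffer="exbh" (len 4), cursors c1@0 c2@4 c3@4, authorship ....
After op 4 (move_right): buffer="exbh" (len 4), cursors c1@1 c2@4 c3@4, authorship ....
After op 5 (insert('o')): buffer="eoxbhoo" (len 7), cursors c1@2 c2@7 c3@7, authorship .1...23
Authorship (.=original, N=cursor N): . 1 . . . 2 3
Index 6: author = 3

Answer: cursor 3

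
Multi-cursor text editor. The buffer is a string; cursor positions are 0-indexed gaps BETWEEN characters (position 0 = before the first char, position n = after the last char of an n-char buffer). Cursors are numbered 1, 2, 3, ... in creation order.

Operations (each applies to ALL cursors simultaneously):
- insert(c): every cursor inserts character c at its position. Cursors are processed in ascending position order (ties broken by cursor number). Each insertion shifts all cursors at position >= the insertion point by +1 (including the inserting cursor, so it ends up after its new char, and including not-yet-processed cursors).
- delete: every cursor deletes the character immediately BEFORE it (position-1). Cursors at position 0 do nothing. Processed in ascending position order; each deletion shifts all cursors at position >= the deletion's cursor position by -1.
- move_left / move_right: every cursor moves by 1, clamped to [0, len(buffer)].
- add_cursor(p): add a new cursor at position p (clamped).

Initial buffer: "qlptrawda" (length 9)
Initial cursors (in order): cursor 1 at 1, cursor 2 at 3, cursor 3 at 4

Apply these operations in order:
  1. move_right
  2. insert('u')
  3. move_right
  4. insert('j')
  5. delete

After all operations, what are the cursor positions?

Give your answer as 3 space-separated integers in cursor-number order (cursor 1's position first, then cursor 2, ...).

After op 1 (move_right): buffer="qlptrawda" (len 9), cursors c1@2 c2@4 c3@5, authorship .........
After op 2 (insert('u')): buffer="qlupturuawda" (len 12), cursors c1@3 c2@6 c3@8, authorship ..1..2.3....
After op 3 (move_right): buffer="qlupturuawda" (len 12), cursors c1@4 c2@7 c3@9, authorship ..1..2.3....
After op 4 (insert('j')): buffer="qlupjturjuajwda" (len 15), cursors c1@5 c2@9 c3@12, authorship ..1.1.2.23.3...
After op 5 (delete): buffer="qlupturuawda" (len 12), cursors c1@4 c2@7 c3@9, authorship ..1..2.3....

Answer: 4 7 9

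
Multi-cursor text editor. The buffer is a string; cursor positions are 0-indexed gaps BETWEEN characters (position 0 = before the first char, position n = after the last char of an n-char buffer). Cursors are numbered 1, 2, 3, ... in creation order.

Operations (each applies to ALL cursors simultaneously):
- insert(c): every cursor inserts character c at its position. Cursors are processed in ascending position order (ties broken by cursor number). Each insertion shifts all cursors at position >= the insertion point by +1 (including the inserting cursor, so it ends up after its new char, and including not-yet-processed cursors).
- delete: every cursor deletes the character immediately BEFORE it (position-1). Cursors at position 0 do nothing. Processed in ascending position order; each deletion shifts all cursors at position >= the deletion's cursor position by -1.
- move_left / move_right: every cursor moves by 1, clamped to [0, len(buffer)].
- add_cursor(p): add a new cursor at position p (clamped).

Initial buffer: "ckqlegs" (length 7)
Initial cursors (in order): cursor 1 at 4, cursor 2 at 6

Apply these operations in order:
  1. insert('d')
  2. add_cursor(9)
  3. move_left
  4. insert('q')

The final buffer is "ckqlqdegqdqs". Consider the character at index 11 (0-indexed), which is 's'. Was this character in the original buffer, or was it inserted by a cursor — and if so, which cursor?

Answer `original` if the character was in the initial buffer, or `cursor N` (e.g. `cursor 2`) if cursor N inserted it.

After op 1 (insert('d')): buffer="ckqldegds" (len 9), cursors c1@5 c2@8, authorship ....1..2.
After op 2 (add_cursor(9)): buffer="ckqldegds" (len 9), cursors c1@5 c2@8 c3@9, authorship ....1..2.
After op 3 (move_left): buffer="ckqldegds" (len 9), cursors c1@4 c2@7 c3@8, authorship ....1..2.
After op 4 (insert('q')): buffer="ckqlqdegqdqs" (len 12), cursors c1@5 c2@9 c3@11, authorship ....11..223.
Authorship (.=original, N=cursor N): . . . . 1 1 . . 2 2 3 .
Index 11: author = original

Answer: original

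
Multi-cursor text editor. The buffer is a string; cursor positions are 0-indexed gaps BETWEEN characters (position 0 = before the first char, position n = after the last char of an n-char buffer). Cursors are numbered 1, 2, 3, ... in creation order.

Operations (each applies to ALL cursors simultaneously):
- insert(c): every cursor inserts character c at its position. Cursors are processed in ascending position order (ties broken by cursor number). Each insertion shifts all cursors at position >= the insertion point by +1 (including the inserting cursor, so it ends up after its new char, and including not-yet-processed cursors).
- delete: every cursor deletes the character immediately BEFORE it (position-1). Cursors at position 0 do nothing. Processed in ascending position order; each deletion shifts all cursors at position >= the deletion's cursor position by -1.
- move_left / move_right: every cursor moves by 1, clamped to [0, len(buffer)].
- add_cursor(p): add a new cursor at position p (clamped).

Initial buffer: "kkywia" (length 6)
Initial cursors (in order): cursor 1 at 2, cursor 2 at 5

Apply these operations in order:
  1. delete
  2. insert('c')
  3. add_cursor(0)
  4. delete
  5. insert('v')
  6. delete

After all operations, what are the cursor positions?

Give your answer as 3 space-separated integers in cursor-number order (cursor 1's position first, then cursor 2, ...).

Answer: 1 3 0

Derivation:
After op 1 (delete): buffer="kywa" (len 4), cursors c1@1 c2@3, authorship ....
After op 2 (insert('c')): buffer="kcywca" (len 6), cursors c1@2 c2@5, authorship .1..2.
After op 3 (add_cursor(0)): buffer="kcywca" (len 6), cursors c3@0 c1@2 c2@5, authorship .1..2.
After op 4 (delete): buffer="kywa" (len 4), cursors c3@0 c1@1 c2@3, authorship ....
After op 5 (insert('v')): buffer="vkvywva" (len 7), cursors c3@1 c1@3 c2@6, authorship 3.1..2.
After op 6 (delete): buffer="kywa" (len 4), cursors c3@0 c1@1 c2@3, authorship ....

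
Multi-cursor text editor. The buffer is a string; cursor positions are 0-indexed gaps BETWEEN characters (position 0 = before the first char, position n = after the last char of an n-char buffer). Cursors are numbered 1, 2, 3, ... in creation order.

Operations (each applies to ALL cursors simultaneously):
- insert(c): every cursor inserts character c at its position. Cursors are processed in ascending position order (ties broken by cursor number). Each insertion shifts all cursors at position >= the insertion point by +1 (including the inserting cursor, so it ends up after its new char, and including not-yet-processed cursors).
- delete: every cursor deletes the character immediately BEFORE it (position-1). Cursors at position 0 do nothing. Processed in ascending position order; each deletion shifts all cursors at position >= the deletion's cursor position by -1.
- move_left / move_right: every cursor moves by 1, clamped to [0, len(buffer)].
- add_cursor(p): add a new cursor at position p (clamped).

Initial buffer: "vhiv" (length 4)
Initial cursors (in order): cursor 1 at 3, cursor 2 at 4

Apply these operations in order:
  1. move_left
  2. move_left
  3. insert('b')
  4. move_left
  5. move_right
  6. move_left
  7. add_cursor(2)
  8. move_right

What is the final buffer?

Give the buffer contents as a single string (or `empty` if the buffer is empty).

Answer: vbhbiv

Derivation:
After op 1 (move_left): buffer="vhiv" (len 4), cursors c1@2 c2@3, authorship ....
After op 2 (move_left): buffer="vhiv" (len 4), cursors c1@1 c2@2, authorship ....
After op 3 (insert('b')): buffer="vbhbiv" (len 6), cursors c1@2 c2@4, authorship .1.2..
After op 4 (move_left): buffer="vbhbiv" (len 6), cursors c1@1 c2@3, authorship .1.2..
After op 5 (move_right): buffer="vbhbiv" (len 6), cursors c1@2 c2@4, authorship .1.2..
After op 6 (move_left): buffer="vbhbiv" (len 6), cursors c1@1 c2@3, authorship .1.2..
After op 7 (add_cursor(2)): buffer="vbhbiv" (len 6), cursors c1@1 c3@2 c2@3, authorship .1.2..
After op 8 (move_right): buffer="vbhbiv" (len 6), cursors c1@2 c3@3 c2@4, authorship .1.2..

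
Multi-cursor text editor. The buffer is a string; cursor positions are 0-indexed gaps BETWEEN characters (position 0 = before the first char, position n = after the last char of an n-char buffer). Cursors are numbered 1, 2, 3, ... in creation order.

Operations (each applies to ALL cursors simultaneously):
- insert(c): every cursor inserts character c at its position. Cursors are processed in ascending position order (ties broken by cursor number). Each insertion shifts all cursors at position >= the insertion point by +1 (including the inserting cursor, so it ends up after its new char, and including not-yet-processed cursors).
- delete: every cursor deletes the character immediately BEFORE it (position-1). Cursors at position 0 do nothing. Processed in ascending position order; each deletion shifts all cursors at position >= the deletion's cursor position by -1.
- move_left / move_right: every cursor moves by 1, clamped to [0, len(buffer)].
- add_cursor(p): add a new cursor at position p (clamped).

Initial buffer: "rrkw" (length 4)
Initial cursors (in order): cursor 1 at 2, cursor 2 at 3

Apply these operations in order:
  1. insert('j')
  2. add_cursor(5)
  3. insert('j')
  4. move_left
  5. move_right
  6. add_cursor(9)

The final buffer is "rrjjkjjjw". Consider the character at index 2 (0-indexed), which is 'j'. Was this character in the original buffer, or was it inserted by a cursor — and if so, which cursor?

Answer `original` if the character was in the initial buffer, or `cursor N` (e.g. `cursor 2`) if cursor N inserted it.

After op 1 (insert('j')): buffer="rrjkjw" (len 6), cursors c1@3 c2@5, authorship ..1.2.
After op 2 (add_cursor(5)): buffer="rrjkjw" (len 6), cursors c1@3 c2@5 c3@5, authorship ..1.2.
After op 3 (insert('j')): buffer="rrjjkjjjw" (len 9), cursors c1@4 c2@8 c3@8, authorship ..11.223.
After op 4 (move_left): buffer="rrjjkjjjw" (len 9), cursors c1@3 c2@7 c3@7, authorship ..11.223.
After op 5 (move_right): buffer="rrjjkjjjw" (len 9), cursors c1@4 c2@8 c3@8, authorship ..11.223.
After op 6 (add_cursor(9)): buffer="rrjjkjjjw" (len 9), cursors c1@4 c2@8 c3@8 c4@9, authorship ..11.223.
Authorship (.=original, N=cursor N): . . 1 1 . 2 2 3 .
Index 2: author = 1

Answer: cursor 1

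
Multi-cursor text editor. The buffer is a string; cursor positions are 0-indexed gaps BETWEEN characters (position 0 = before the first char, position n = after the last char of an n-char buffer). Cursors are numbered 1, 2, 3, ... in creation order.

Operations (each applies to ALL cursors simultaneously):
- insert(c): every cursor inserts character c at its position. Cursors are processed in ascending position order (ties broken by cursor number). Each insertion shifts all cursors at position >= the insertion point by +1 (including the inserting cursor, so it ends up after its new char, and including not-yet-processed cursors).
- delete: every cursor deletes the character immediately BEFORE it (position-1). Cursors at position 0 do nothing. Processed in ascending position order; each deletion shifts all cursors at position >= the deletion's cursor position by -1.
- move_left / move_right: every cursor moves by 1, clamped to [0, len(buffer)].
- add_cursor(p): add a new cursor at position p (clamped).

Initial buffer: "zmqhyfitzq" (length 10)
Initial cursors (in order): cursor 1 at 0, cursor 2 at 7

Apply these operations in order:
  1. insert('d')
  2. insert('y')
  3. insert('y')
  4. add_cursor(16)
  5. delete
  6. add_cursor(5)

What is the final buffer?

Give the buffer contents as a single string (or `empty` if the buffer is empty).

Answer: dyzmqhyfidytz

Derivation:
After op 1 (insert('d')): buffer="dzmqhyfidtzq" (len 12), cursors c1@1 c2@9, authorship 1.......2...
After op 2 (insert('y')): buffer="dyzmqhyfidytzq" (len 14), cursors c1@2 c2@11, authorship 11.......22...
After op 3 (insert('y')): buffer="dyyzmqhyfidyytzq" (len 16), cursors c1@3 c2@13, authorship 111.......222...
After op 4 (add_cursor(16)): buffer="dyyzmqhyfidyytzq" (len 16), cursors c1@3 c2@13 c3@16, authorship 111.......222...
After op 5 (delete): buffer="dyzmqhyfidytz" (len 13), cursors c1@2 c2@11 c3@13, authorship 11.......22..
After op 6 (add_cursor(5)): buffer="dyzmqhyfidytz" (len 13), cursors c1@2 c4@5 c2@11 c3@13, authorship 11.......22..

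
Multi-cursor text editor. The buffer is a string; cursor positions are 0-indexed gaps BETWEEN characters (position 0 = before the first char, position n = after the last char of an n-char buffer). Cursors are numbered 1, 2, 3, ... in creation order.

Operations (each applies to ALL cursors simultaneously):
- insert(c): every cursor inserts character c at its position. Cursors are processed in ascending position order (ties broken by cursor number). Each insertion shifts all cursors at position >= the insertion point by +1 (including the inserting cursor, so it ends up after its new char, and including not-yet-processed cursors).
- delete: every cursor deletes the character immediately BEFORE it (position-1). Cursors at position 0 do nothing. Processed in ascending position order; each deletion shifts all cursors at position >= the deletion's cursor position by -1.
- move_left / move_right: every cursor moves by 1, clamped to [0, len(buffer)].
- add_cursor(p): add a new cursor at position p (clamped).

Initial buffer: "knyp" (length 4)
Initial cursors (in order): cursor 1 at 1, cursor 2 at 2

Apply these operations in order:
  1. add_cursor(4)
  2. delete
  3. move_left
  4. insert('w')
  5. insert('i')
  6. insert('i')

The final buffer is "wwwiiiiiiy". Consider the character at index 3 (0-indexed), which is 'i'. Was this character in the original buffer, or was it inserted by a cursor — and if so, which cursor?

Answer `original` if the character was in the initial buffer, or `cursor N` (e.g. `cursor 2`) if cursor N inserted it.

Answer: cursor 1

Derivation:
After op 1 (add_cursor(4)): buffer="knyp" (len 4), cursors c1@1 c2@2 c3@4, authorship ....
After op 2 (delete): buffer="y" (len 1), cursors c1@0 c2@0 c3@1, authorship .
After op 3 (move_left): buffer="y" (len 1), cursors c1@0 c2@0 c3@0, authorship .
After op 4 (insert('w')): buffer="wwwy" (len 4), cursors c1@3 c2@3 c3@3, authorship 123.
After op 5 (insert('i')): buffer="wwwiiiy" (len 7), cursors c1@6 c2@6 c3@6, authorship 123123.
After op 6 (insert('i')): buffer="wwwiiiiiiy" (len 10), cursors c1@9 c2@9 c3@9, authorship 123123123.
Authorship (.=original, N=cursor N): 1 2 3 1 2 3 1 2 3 .
Index 3: author = 1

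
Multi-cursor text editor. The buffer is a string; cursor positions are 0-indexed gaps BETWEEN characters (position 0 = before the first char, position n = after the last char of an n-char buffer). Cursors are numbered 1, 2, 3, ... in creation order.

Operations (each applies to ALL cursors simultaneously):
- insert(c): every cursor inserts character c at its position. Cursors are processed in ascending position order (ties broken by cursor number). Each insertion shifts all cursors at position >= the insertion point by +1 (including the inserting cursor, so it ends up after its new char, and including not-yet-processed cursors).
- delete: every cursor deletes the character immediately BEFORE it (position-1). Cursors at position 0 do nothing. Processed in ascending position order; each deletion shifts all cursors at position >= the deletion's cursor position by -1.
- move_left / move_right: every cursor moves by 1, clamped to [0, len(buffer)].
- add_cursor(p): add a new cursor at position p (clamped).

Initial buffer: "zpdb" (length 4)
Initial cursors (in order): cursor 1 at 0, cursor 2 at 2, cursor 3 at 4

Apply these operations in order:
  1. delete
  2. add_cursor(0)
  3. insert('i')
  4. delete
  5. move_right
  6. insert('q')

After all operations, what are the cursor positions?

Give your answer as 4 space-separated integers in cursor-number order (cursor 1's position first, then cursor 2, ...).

After op 1 (delete): buffer="zd" (len 2), cursors c1@0 c2@1 c3@2, authorship ..
After op 2 (add_cursor(0)): buffer="zd" (len 2), cursors c1@0 c4@0 c2@1 c3@2, authorship ..
After op 3 (insert('i')): buffer="iizidi" (len 6), cursors c1@2 c4@2 c2@4 c3@6, authorship 14.2.3
After op 4 (delete): buffer="zd" (len 2), cursors c1@0 c4@0 c2@1 c3@2, authorship ..
After op 5 (move_right): buffer="zd" (len 2), cursors c1@1 c4@1 c2@2 c3@2, authorship ..
After op 6 (insert('q')): buffer="zqqdqq" (len 6), cursors c1@3 c4@3 c2@6 c3@6, authorship .14.23

Answer: 3 6 6 3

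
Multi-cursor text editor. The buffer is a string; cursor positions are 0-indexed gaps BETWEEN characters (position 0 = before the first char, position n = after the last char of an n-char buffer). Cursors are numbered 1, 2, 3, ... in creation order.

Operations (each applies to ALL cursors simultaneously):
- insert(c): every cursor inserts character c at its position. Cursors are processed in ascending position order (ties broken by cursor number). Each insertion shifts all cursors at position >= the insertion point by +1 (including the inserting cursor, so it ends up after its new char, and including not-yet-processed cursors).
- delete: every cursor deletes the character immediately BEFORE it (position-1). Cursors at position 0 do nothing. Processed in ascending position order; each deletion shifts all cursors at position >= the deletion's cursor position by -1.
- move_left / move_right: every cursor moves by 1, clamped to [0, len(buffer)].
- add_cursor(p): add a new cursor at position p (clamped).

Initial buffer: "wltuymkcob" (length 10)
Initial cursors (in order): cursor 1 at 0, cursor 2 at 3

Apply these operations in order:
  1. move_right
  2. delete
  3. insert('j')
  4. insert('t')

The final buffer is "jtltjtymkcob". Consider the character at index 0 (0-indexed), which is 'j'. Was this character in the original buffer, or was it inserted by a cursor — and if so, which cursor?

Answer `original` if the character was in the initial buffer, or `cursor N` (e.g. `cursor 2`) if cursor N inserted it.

After op 1 (move_right): buffer="wltuymkcob" (len 10), cursors c1@1 c2@4, authorship ..........
After op 2 (delete): buffer="ltymkcob" (len 8), cursors c1@0 c2@2, authorship ........
After op 3 (insert('j')): buffer="jltjymkcob" (len 10), cursors c1@1 c2@4, authorship 1..2......
After op 4 (insert('t')): buffer="jtltjtymkcob" (len 12), cursors c1@2 c2@6, authorship 11..22......
Authorship (.=original, N=cursor N): 1 1 . . 2 2 . . . . . .
Index 0: author = 1

Answer: cursor 1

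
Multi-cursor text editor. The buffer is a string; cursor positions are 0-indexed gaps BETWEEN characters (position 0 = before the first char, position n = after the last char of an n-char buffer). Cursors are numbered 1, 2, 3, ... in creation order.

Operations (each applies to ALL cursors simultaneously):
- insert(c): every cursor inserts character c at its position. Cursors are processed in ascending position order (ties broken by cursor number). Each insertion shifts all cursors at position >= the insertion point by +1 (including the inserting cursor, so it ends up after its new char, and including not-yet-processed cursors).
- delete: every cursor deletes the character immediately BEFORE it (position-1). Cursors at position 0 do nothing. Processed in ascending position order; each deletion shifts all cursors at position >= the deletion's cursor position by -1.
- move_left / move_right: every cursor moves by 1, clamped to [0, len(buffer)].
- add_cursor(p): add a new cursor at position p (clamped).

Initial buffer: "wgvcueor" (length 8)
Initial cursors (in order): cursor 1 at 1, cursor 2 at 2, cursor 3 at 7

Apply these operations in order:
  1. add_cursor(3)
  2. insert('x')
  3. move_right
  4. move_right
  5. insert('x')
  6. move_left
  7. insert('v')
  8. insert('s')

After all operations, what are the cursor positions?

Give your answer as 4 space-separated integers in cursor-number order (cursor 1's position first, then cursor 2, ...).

Answer: 6 11 23 16

Derivation:
After op 1 (add_cursor(3)): buffer="wgvcueor" (len 8), cursors c1@1 c2@2 c4@3 c3@7, authorship ........
After op 2 (insert('x')): buffer="wxgxvxcueoxr" (len 12), cursors c1@2 c2@4 c4@6 c3@11, authorship .1.2.4....3.
After op 3 (move_right): buffer="wxgxvxcueoxr" (len 12), cursors c1@3 c2@5 c4@7 c3@12, authorship .1.2.4....3.
After op 4 (move_right): buffer="wxgxvxcueoxr" (len 12), cursors c1@4 c2@6 c4@8 c3@12, authorship .1.2.4....3.
After op 5 (insert('x')): buffer="wxgxxvxxcuxeoxrx" (len 16), cursors c1@5 c2@8 c4@11 c3@16, authorship .1.21.42..4..3.3
After op 6 (move_left): buffer="wxgxxvxxcuxeoxrx" (len 16), cursors c1@4 c2@7 c4@10 c3@15, authorship .1.21.42..4..3.3
After op 7 (insert('v')): buffer="wxgxvxvxvxcuvxeoxrvx" (len 20), cursors c1@5 c2@9 c4@13 c3@19, authorship .1.211.422..44..3.33
After op 8 (insert('s')): buffer="wxgxvsxvxvsxcuvsxeoxrvsx" (len 24), cursors c1@6 c2@11 c4@16 c3@23, authorship .1.2111.4222..444..3.333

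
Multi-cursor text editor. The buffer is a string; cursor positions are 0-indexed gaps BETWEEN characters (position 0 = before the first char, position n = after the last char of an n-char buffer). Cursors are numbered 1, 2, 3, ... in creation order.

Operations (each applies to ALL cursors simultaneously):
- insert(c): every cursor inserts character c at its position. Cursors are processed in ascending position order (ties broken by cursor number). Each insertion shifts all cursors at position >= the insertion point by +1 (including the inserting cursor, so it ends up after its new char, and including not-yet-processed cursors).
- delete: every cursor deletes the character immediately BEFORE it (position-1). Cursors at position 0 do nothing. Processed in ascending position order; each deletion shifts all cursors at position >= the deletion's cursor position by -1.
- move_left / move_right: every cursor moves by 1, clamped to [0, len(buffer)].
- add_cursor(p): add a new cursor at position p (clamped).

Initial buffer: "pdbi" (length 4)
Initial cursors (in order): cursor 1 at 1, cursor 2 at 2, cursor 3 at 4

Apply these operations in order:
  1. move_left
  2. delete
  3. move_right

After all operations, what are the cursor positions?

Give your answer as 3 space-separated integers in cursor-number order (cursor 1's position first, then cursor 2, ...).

After op 1 (move_left): buffer="pdbi" (len 4), cursors c1@0 c2@1 c3@3, authorship ....
After op 2 (delete): buffer="di" (len 2), cursors c1@0 c2@0 c3@1, authorship ..
After op 3 (move_right): buffer="di" (len 2), cursors c1@1 c2@1 c3@2, authorship ..

Answer: 1 1 2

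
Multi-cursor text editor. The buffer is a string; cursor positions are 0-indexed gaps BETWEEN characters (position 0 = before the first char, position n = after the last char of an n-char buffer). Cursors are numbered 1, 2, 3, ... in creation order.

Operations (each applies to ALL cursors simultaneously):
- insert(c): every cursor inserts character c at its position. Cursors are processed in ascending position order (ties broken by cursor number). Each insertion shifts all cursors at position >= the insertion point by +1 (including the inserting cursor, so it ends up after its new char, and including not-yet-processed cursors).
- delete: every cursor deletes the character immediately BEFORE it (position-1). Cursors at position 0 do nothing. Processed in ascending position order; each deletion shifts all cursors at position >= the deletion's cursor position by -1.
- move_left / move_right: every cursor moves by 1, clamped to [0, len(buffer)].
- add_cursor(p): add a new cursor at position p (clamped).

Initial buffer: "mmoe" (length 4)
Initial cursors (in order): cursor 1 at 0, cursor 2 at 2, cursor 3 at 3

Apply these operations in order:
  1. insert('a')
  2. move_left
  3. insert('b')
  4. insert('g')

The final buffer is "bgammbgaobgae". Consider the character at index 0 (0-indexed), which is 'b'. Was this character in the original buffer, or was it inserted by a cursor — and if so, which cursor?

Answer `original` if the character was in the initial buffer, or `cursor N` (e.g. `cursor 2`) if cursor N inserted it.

Answer: cursor 1

Derivation:
After op 1 (insert('a')): buffer="ammaoae" (len 7), cursors c1@1 c2@4 c3@6, authorship 1..2.3.
After op 2 (move_left): buffer="ammaoae" (len 7), cursors c1@0 c2@3 c3@5, authorship 1..2.3.
After op 3 (insert('b')): buffer="bammbaobae" (len 10), cursors c1@1 c2@5 c3@8, authorship 11..22.33.
After op 4 (insert('g')): buffer="bgammbgaobgae" (len 13), cursors c1@2 c2@7 c3@11, authorship 111..222.333.
Authorship (.=original, N=cursor N): 1 1 1 . . 2 2 2 . 3 3 3 .
Index 0: author = 1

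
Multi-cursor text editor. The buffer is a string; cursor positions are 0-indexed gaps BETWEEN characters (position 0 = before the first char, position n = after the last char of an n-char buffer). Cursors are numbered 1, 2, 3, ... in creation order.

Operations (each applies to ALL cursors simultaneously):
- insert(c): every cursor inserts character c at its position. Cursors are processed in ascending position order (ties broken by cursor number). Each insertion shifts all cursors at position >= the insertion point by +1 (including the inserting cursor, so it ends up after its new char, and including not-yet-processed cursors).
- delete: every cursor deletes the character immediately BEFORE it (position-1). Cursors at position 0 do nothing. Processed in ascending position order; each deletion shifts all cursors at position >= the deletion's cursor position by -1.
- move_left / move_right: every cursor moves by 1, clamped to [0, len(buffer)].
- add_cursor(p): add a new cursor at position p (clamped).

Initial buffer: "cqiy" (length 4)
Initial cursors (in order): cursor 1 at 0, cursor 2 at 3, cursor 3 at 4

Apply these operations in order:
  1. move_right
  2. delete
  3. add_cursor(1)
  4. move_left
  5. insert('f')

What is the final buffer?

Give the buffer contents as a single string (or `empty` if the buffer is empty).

Answer: ffffq

Derivation:
After op 1 (move_right): buffer="cqiy" (len 4), cursors c1@1 c2@4 c3@4, authorship ....
After op 2 (delete): buffer="q" (len 1), cursors c1@0 c2@1 c3@1, authorship .
After op 3 (add_cursor(1)): buffer="q" (len 1), cursors c1@0 c2@1 c3@1 c4@1, authorship .
After op 4 (move_left): buffer="q" (len 1), cursors c1@0 c2@0 c3@0 c4@0, authorship .
After op 5 (insert('f')): buffer="ffffq" (len 5), cursors c1@4 c2@4 c3@4 c4@4, authorship 1234.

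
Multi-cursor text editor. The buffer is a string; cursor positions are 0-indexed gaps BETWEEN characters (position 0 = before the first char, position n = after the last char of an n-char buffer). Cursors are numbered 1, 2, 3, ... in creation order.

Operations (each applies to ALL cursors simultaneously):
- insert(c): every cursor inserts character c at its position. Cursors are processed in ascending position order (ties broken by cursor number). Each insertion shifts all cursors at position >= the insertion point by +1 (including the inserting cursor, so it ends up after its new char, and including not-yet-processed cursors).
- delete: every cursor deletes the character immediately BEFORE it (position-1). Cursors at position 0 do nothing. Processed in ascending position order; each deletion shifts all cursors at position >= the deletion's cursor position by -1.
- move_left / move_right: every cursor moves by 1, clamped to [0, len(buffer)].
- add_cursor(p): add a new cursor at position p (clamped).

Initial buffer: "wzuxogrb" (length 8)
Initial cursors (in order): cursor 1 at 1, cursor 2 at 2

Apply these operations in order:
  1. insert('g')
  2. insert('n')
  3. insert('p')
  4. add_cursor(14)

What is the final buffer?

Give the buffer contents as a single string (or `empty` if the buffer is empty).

After op 1 (insert('g')): buffer="wgzguxogrb" (len 10), cursors c1@2 c2@4, authorship .1.2......
After op 2 (insert('n')): buffer="wgnzgnuxogrb" (len 12), cursors c1@3 c2@6, authorship .11.22......
After op 3 (insert('p')): buffer="wgnpzgnpuxogrb" (len 14), cursors c1@4 c2@8, authorship .111.222......
After op 4 (add_cursor(14)): buffer="wgnpzgnpuxogrb" (len 14), cursors c1@4 c2@8 c3@14, authorship .111.222......

Answer: wgnpzgnpuxogrb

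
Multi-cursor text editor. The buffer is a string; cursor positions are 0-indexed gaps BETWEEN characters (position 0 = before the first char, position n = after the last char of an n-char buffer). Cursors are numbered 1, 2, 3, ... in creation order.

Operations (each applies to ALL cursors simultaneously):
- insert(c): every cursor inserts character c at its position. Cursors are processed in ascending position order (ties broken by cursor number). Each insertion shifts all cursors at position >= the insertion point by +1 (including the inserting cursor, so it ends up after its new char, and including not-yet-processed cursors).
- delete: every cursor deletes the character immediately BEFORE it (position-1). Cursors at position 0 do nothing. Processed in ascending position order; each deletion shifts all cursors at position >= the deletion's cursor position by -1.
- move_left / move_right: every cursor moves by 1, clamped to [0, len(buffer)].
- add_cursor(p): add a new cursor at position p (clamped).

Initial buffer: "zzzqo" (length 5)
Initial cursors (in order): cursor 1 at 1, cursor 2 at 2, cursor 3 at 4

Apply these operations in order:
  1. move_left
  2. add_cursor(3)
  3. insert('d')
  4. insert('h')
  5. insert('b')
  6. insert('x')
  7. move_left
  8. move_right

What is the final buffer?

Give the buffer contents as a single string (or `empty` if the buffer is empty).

Answer: dhbxzdhbxzzddhhbbxxqo

Derivation:
After op 1 (move_left): buffer="zzzqo" (len 5), cursors c1@0 c2@1 c3@3, authorship .....
After op 2 (add_cursor(3)): buffer="zzzqo" (len 5), cursors c1@0 c2@1 c3@3 c4@3, authorship .....
After op 3 (insert('d')): buffer="dzdzzddqo" (len 9), cursors c1@1 c2@3 c3@7 c4@7, authorship 1.2..34..
After op 4 (insert('h')): buffer="dhzdhzzddhhqo" (len 13), cursors c1@2 c2@5 c3@11 c4@11, authorship 11.22..3434..
After op 5 (insert('b')): buffer="dhbzdhbzzddhhbbqo" (len 17), cursors c1@3 c2@7 c3@15 c4@15, authorship 111.222..343434..
After op 6 (insert('x')): buffer="dhbxzdhbxzzddhhbbxxqo" (len 21), cursors c1@4 c2@9 c3@19 c4@19, authorship 1111.2222..34343434..
After op 7 (move_left): buffer="dhbxzdhbxzzddhhbbxxqo" (len 21), cursors c1@3 c2@8 c3@18 c4@18, authorship 1111.2222..34343434..
After op 8 (move_right): buffer="dhbxzdhbxzzddhhbbxxqo" (len 21), cursors c1@4 c2@9 c3@19 c4@19, authorship 1111.2222..34343434..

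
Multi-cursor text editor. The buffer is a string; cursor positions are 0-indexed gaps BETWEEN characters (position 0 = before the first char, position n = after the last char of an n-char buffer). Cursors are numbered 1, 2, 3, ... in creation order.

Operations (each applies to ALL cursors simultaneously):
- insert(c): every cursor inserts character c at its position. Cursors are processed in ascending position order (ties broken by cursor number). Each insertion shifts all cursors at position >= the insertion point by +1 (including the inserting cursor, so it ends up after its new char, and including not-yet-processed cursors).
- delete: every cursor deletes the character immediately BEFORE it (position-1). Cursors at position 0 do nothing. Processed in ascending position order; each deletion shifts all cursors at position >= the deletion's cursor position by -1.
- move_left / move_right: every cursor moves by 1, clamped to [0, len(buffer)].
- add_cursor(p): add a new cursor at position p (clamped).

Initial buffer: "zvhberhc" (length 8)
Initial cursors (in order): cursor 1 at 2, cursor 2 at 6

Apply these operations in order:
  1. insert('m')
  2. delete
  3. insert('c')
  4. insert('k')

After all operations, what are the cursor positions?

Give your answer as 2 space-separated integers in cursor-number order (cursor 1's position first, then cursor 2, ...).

After op 1 (insert('m')): buffer="zvmhbermhc" (len 10), cursors c1@3 c2@8, authorship ..1....2..
After op 2 (delete): buffer="zvhberhc" (len 8), cursors c1@2 c2@6, authorship ........
After op 3 (insert('c')): buffer="zvchberchc" (len 10), cursors c1@3 c2@8, authorship ..1....2..
After op 4 (insert('k')): buffer="zvckhberckhc" (len 12), cursors c1@4 c2@10, authorship ..11....22..

Answer: 4 10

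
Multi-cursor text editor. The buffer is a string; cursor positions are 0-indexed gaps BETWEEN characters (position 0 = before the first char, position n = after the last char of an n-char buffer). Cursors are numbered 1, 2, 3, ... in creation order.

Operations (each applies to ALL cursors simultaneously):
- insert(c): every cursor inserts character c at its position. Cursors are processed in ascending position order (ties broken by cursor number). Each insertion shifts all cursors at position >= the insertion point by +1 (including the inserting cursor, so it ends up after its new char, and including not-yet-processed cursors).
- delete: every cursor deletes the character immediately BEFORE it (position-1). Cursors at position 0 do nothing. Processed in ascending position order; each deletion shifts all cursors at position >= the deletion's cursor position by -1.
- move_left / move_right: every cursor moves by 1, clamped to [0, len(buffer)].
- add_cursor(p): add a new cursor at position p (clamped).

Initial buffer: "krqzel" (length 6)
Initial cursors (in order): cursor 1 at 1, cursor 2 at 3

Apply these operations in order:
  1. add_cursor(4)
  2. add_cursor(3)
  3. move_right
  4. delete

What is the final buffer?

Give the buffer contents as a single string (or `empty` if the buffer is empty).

Answer: kl

Derivation:
After op 1 (add_cursor(4)): buffer="krqzel" (len 6), cursors c1@1 c2@3 c3@4, authorship ......
After op 2 (add_cursor(3)): buffer="krqzel" (len 6), cursors c1@1 c2@3 c4@3 c3@4, authorship ......
After op 3 (move_right): buffer="krqzel" (len 6), cursors c1@2 c2@4 c4@4 c3@5, authorship ......
After op 4 (delete): buffer="kl" (len 2), cursors c1@1 c2@1 c3@1 c4@1, authorship ..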